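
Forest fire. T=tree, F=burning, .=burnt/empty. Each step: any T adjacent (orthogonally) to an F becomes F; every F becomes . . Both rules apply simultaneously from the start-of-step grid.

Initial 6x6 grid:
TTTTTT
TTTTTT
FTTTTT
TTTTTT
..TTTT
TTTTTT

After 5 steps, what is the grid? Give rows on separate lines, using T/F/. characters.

Step 1: 3 trees catch fire, 1 burn out
  TTTTTT
  FTTTTT
  .FTTTT
  FTTTTT
  ..TTTT
  TTTTTT
Step 2: 4 trees catch fire, 3 burn out
  FTTTTT
  .FTTTT
  ..FTTT
  .FTTTT
  ..TTTT
  TTTTTT
Step 3: 4 trees catch fire, 4 burn out
  .FTTTT
  ..FTTT
  ...FTT
  ..FTTT
  ..TTTT
  TTTTTT
Step 4: 5 trees catch fire, 4 burn out
  ..FTTT
  ...FTT
  ....FT
  ...FTT
  ..FTTT
  TTTTTT
Step 5: 6 trees catch fire, 5 burn out
  ...FTT
  ....FT
  .....F
  ....FT
  ...FTT
  TTFTTT

...FTT
....FT
.....F
....FT
...FTT
TTFTTT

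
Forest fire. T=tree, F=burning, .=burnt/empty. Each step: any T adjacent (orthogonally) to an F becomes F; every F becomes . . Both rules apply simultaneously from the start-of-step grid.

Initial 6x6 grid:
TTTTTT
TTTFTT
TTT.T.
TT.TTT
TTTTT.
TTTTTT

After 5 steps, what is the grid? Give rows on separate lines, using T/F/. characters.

Step 1: 3 trees catch fire, 1 burn out
  TTTFTT
  TTF.FT
  TTT.T.
  TT.TTT
  TTTTT.
  TTTTTT
Step 2: 6 trees catch fire, 3 burn out
  TTF.FT
  TF...F
  TTF.F.
  TT.TTT
  TTTTT.
  TTTTTT
Step 3: 5 trees catch fire, 6 burn out
  TF...F
  F.....
  TF....
  TT.TFT
  TTTTT.
  TTTTTT
Step 4: 6 trees catch fire, 5 burn out
  F.....
  ......
  F.....
  TF.F.F
  TTTTF.
  TTTTTT
Step 5: 4 trees catch fire, 6 burn out
  ......
  ......
  ......
  F.....
  TFTF..
  TTTTFT

......
......
......
F.....
TFTF..
TTTTFT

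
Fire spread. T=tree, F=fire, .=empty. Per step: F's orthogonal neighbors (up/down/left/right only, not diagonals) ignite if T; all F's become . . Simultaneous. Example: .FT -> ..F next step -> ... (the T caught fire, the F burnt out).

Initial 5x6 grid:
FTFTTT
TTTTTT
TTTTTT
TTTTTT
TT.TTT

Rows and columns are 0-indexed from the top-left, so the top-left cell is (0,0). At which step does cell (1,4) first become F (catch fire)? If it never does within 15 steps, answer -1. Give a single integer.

Step 1: cell (1,4)='T' (+4 fires, +2 burnt)
Step 2: cell (1,4)='T' (+5 fires, +4 burnt)
Step 3: cell (1,4)='F' (+6 fires, +5 burnt)
  -> target ignites at step 3
Step 4: cell (1,4)='.' (+5 fires, +6 burnt)
Step 5: cell (1,4)='.' (+4 fires, +5 burnt)
Step 6: cell (1,4)='.' (+2 fires, +4 burnt)
Step 7: cell (1,4)='.' (+1 fires, +2 burnt)
Step 8: cell (1,4)='.' (+0 fires, +1 burnt)
  fire out at step 8

3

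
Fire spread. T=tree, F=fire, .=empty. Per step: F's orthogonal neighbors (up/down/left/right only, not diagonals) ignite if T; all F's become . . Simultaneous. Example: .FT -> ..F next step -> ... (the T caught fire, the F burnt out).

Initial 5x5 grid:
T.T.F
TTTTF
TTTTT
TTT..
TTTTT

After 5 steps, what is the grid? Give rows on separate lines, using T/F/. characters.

Step 1: 2 trees catch fire, 2 burn out
  T.T..
  TTTF.
  TTTTF
  TTT..
  TTTTT
Step 2: 2 trees catch fire, 2 burn out
  T.T..
  TTF..
  TTTF.
  TTT..
  TTTTT
Step 3: 3 trees catch fire, 2 burn out
  T.F..
  TF...
  TTF..
  TTT..
  TTTTT
Step 4: 3 trees catch fire, 3 burn out
  T....
  F....
  TF...
  TTF..
  TTTTT
Step 5: 4 trees catch fire, 3 burn out
  F....
  .....
  F....
  TF...
  TTFTT

F....
.....
F....
TF...
TTFTT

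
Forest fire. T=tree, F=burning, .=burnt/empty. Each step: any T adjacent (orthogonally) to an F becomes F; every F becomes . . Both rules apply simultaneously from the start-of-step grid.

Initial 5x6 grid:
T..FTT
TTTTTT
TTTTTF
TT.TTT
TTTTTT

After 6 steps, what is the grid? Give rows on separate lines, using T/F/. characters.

Step 1: 5 trees catch fire, 2 burn out
  T...FT
  TTTFTF
  TTTTF.
  TT.TTF
  TTTTTT
Step 2: 6 trees catch fire, 5 burn out
  T....F
  TTF.F.
  TTTF..
  TT.TF.
  TTTTTF
Step 3: 4 trees catch fire, 6 burn out
  T.....
  TF....
  TTF...
  TT.F..
  TTTTF.
Step 4: 3 trees catch fire, 4 burn out
  T.....
  F.....
  TF....
  TT....
  TTTF..
Step 5: 4 trees catch fire, 3 burn out
  F.....
  ......
  F.....
  TF....
  TTF...
Step 6: 2 trees catch fire, 4 burn out
  ......
  ......
  ......
  F.....
  TF....

......
......
......
F.....
TF....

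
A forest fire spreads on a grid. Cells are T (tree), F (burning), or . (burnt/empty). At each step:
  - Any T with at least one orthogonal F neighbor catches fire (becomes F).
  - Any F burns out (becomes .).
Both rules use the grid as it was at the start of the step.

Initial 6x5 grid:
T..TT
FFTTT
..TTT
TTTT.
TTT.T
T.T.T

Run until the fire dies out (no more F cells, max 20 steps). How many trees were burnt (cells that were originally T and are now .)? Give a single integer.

Answer: 18

Derivation:
Step 1: +2 fires, +2 burnt (F count now 2)
Step 2: +2 fires, +2 burnt (F count now 2)
Step 3: +4 fires, +2 burnt (F count now 4)
Step 4: +5 fires, +4 burnt (F count now 5)
Step 5: +3 fires, +5 burnt (F count now 3)
Step 6: +1 fires, +3 burnt (F count now 1)
Step 7: +1 fires, +1 burnt (F count now 1)
Step 8: +0 fires, +1 burnt (F count now 0)
Fire out after step 8
Initially T: 20, now '.': 28
Total burnt (originally-T cells now '.'): 18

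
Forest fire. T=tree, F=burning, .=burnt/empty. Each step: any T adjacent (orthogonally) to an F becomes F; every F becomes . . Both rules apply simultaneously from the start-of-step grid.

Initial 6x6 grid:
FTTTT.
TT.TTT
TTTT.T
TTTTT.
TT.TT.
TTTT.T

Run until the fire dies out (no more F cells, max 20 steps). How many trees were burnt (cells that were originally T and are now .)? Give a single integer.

Step 1: +2 fires, +1 burnt (F count now 2)
Step 2: +3 fires, +2 burnt (F count now 3)
Step 3: +3 fires, +3 burnt (F count now 3)
Step 4: +5 fires, +3 burnt (F count now 5)
Step 5: +5 fires, +5 burnt (F count now 5)
Step 6: +3 fires, +5 burnt (F count now 3)
Step 7: +4 fires, +3 burnt (F count now 4)
Step 8: +2 fires, +4 burnt (F count now 2)
Step 9: +0 fires, +2 burnt (F count now 0)
Fire out after step 9
Initially T: 28, now '.': 35
Total burnt (originally-T cells now '.'): 27

Answer: 27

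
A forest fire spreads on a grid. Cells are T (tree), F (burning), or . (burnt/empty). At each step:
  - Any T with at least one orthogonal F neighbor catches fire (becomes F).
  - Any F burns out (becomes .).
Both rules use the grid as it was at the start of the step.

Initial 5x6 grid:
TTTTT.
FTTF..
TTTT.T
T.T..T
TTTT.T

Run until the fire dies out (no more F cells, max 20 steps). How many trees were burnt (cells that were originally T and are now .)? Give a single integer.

Step 1: +6 fires, +2 burnt (F count now 6)
Step 2: +6 fires, +6 burnt (F count now 6)
Step 3: +2 fires, +6 burnt (F count now 2)
Step 4: +2 fires, +2 burnt (F count now 2)
Step 5: +1 fires, +2 burnt (F count now 1)
Step 6: +0 fires, +1 burnt (F count now 0)
Fire out after step 6
Initially T: 20, now '.': 27
Total burnt (originally-T cells now '.'): 17

Answer: 17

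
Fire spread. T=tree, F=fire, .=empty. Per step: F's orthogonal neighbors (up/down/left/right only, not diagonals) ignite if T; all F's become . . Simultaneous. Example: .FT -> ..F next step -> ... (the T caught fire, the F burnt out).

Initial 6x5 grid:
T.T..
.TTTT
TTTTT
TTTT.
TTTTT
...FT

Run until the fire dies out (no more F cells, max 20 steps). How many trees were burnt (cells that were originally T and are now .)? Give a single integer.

Answer: 20

Derivation:
Step 1: +2 fires, +1 burnt (F count now 2)
Step 2: +3 fires, +2 burnt (F count now 3)
Step 3: +3 fires, +3 burnt (F count now 3)
Step 4: +5 fires, +3 burnt (F count now 5)
Step 5: +4 fires, +5 burnt (F count now 4)
Step 6: +3 fires, +4 burnt (F count now 3)
Step 7: +0 fires, +3 burnt (F count now 0)
Fire out after step 7
Initially T: 21, now '.': 29
Total burnt (originally-T cells now '.'): 20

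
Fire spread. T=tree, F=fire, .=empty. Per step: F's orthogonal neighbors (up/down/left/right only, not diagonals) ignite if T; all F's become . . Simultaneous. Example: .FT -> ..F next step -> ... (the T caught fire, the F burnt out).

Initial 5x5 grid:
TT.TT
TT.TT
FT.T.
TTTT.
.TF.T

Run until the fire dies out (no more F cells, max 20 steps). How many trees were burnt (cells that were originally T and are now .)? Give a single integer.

Step 1: +5 fires, +2 burnt (F count now 5)
Step 2: +4 fires, +5 burnt (F count now 4)
Step 3: +2 fires, +4 burnt (F count now 2)
Step 4: +1 fires, +2 burnt (F count now 1)
Step 5: +2 fires, +1 burnt (F count now 2)
Step 6: +1 fires, +2 burnt (F count now 1)
Step 7: +0 fires, +1 burnt (F count now 0)
Fire out after step 7
Initially T: 16, now '.': 24
Total burnt (originally-T cells now '.'): 15

Answer: 15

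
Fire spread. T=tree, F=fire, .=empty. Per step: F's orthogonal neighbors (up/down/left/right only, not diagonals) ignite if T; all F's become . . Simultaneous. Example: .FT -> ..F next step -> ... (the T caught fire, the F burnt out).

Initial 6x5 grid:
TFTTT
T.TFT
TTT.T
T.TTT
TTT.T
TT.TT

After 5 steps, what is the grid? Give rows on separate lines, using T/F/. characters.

Step 1: 5 trees catch fire, 2 burn out
  F.FFT
  T.F.F
  TTT.T
  T.TTT
  TTT.T
  TT.TT
Step 2: 4 trees catch fire, 5 burn out
  ....F
  F....
  TTF.F
  T.TTT
  TTT.T
  TT.TT
Step 3: 4 trees catch fire, 4 burn out
  .....
  .....
  FF...
  T.FTF
  TTT.T
  TT.TT
Step 4: 4 trees catch fire, 4 burn out
  .....
  .....
  .....
  F..F.
  TTF.F
  TT.TT
Step 5: 3 trees catch fire, 4 burn out
  .....
  .....
  .....
  .....
  FF...
  TT.TF

.....
.....
.....
.....
FF...
TT.TF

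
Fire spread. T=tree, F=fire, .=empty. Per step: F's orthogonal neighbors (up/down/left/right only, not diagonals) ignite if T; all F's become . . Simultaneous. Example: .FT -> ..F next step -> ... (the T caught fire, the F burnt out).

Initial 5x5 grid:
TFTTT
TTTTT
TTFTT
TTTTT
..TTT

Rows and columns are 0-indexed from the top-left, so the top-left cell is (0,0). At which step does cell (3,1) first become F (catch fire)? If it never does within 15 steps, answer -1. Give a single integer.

Step 1: cell (3,1)='T' (+7 fires, +2 burnt)
Step 2: cell (3,1)='F' (+8 fires, +7 burnt)
  -> target ignites at step 2
Step 3: cell (3,1)='.' (+5 fires, +8 burnt)
Step 4: cell (3,1)='.' (+1 fires, +5 burnt)
Step 5: cell (3,1)='.' (+0 fires, +1 burnt)
  fire out at step 5

2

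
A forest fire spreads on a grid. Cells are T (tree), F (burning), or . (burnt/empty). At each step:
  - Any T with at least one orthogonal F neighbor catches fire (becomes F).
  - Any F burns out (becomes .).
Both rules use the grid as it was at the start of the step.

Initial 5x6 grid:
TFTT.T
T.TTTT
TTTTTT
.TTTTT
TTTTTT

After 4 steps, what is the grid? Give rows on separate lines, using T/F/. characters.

Step 1: 2 trees catch fire, 1 burn out
  F.FT.T
  T.TTTT
  TTTTTT
  .TTTTT
  TTTTTT
Step 2: 3 trees catch fire, 2 burn out
  ...F.T
  F.FTTT
  TTTTTT
  .TTTTT
  TTTTTT
Step 3: 3 trees catch fire, 3 burn out
  .....T
  ...FTT
  FTFTTT
  .TTTTT
  TTTTTT
Step 4: 4 trees catch fire, 3 burn out
  .....T
  ....FT
  .F.FTT
  .TFTTT
  TTTTTT

.....T
....FT
.F.FTT
.TFTTT
TTTTTT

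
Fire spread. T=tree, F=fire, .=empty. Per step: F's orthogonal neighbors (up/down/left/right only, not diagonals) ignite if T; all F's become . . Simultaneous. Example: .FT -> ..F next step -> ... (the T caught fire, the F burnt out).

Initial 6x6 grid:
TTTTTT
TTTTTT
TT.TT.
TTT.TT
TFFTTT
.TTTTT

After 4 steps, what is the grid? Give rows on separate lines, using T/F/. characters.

Step 1: 6 trees catch fire, 2 burn out
  TTTTTT
  TTTTTT
  TT.TT.
  TFF.TT
  F..FTT
  .FFTTT
Step 2: 4 trees catch fire, 6 burn out
  TTTTTT
  TTTTTT
  TF.TT.
  F...TT
  ....FT
  ...FTT
Step 3: 5 trees catch fire, 4 burn out
  TTTTTT
  TFTTTT
  F..TT.
  ....FT
  .....F
  ....FT
Step 4: 6 trees catch fire, 5 burn out
  TFTTTT
  F.FTTT
  ...TF.
  .....F
  ......
  .....F

TFTTTT
F.FTTT
...TF.
.....F
......
.....F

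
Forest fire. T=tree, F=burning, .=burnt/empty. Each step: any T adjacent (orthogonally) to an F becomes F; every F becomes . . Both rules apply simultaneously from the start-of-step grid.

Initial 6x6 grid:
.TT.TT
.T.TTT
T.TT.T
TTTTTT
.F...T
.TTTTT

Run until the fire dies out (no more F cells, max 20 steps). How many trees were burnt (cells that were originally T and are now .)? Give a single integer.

Answer: 21

Derivation:
Step 1: +2 fires, +1 burnt (F count now 2)
Step 2: +3 fires, +2 burnt (F count now 3)
Step 3: +4 fires, +3 burnt (F count now 4)
Step 4: +3 fires, +4 burnt (F count now 3)
Step 5: +3 fires, +3 burnt (F count now 3)
Step 6: +3 fires, +3 burnt (F count now 3)
Step 7: +2 fires, +3 burnt (F count now 2)
Step 8: +1 fires, +2 burnt (F count now 1)
Step 9: +0 fires, +1 burnt (F count now 0)
Fire out after step 9
Initially T: 24, now '.': 33
Total burnt (originally-T cells now '.'): 21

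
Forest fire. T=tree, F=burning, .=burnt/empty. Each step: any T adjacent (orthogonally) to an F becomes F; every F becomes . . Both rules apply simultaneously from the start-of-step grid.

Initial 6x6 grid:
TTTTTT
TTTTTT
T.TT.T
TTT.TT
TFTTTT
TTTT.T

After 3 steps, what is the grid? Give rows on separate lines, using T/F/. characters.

Step 1: 4 trees catch fire, 1 burn out
  TTTTTT
  TTTTTT
  T.TT.T
  TFT.TT
  F.FTTT
  TFTT.T
Step 2: 5 trees catch fire, 4 burn out
  TTTTTT
  TTTTTT
  T.TT.T
  F.F.TT
  ...FTT
  F.FT.T
Step 3: 4 trees catch fire, 5 burn out
  TTTTTT
  TTTTTT
  F.FT.T
  ....TT
  ....FT
  ...F.T

TTTTTT
TTTTTT
F.FT.T
....TT
....FT
...F.T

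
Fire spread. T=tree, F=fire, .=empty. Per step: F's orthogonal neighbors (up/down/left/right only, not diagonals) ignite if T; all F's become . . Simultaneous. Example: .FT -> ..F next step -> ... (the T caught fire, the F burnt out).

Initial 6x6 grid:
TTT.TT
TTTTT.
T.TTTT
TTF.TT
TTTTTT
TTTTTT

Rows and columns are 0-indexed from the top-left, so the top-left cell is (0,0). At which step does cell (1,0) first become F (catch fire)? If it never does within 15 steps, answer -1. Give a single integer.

Step 1: cell (1,0)='T' (+3 fires, +1 burnt)
Step 2: cell (1,0)='T' (+6 fires, +3 burnt)
Step 3: cell (1,0)='T' (+9 fires, +6 burnt)
Step 4: cell (1,0)='F' (+8 fires, +9 burnt)
  -> target ignites at step 4
Step 5: cell (1,0)='.' (+4 fires, +8 burnt)
Step 6: cell (1,0)='.' (+1 fires, +4 burnt)
Step 7: cell (1,0)='.' (+0 fires, +1 burnt)
  fire out at step 7

4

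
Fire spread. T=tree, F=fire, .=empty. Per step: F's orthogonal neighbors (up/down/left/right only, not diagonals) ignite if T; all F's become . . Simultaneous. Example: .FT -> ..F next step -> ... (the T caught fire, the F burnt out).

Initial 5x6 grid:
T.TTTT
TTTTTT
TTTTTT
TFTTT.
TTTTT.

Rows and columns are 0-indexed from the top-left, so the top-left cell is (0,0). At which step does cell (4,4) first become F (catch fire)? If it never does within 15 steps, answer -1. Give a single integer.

Step 1: cell (4,4)='T' (+4 fires, +1 burnt)
Step 2: cell (4,4)='T' (+6 fires, +4 burnt)
Step 3: cell (4,4)='T' (+5 fires, +6 burnt)
Step 4: cell (4,4)='F' (+5 fires, +5 burnt)
  -> target ignites at step 4
Step 5: cell (4,4)='.' (+3 fires, +5 burnt)
Step 6: cell (4,4)='.' (+2 fires, +3 burnt)
Step 7: cell (4,4)='.' (+1 fires, +2 burnt)
Step 8: cell (4,4)='.' (+0 fires, +1 burnt)
  fire out at step 8

4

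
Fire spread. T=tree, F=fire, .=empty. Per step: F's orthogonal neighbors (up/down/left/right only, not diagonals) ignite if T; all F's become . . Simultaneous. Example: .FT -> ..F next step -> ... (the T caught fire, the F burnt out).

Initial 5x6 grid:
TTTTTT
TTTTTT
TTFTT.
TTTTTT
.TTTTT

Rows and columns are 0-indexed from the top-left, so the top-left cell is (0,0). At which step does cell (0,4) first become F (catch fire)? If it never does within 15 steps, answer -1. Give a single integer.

Step 1: cell (0,4)='T' (+4 fires, +1 burnt)
Step 2: cell (0,4)='T' (+8 fires, +4 burnt)
Step 3: cell (0,4)='T' (+8 fires, +8 burnt)
Step 4: cell (0,4)='F' (+5 fires, +8 burnt)
  -> target ignites at step 4
Step 5: cell (0,4)='.' (+2 fires, +5 burnt)
Step 6: cell (0,4)='.' (+0 fires, +2 burnt)
  fire out at step 6

4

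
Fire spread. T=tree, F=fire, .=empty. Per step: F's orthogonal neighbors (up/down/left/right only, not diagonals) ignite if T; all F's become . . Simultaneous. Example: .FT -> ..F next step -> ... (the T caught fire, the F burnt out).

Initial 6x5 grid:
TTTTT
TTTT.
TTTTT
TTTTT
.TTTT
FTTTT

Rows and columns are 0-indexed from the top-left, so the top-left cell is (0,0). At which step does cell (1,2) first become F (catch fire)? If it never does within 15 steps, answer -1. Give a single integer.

Step 1: cell (1,2)='T' (+1 fires, +1 burnt)
Step 2: cell (1,2)='T' (+2 fires, +1 burnt)
Step 3: cell (1,2)='T' (+3 fires, +2 burnt)
Step 4: cell (1,2)='T' (+5 fires, +3 burnt)
Step 5: cell (1,2)='T' (+5 fires, +5 burnt)
Step 6: cell (1,2)='F' (+5 fires, +5 burnt)
  -> target ignites at step 6
Step 7: cell (1,2)='.' (+4 fires, +5 burnt)
Step 8: cell (1,2)='.' (+1 fires, +4 burnt)
Step 9: cell (1,2)='.' (+1 fires, +1 burnt)
Step 10: cell (1,2)='.' (+0 fires, +1 burnt)
  fire out at step 10

6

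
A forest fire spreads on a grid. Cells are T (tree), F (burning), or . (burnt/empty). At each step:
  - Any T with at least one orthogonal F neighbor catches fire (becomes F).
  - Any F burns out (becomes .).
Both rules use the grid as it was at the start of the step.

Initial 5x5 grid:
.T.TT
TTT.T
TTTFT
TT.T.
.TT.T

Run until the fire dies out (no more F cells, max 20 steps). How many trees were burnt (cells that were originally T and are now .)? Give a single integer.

Answer: 16

Derivation:
Step 1: +3 fires, +1 burnt (F count now 3)
Step 2: +3 fires, +3 burnt (F count now 3)
Step 3: +4 fires, +3 burnt (F count now 4)
Step 4: +5 fires, +4 burnt (F count now 5)
Step 5: +1 fires, +5 burnt (F count now 1)
Step 6: +0 fires, +1 burnt (F count now 0)
Fire out after step 6
Initially T: 17, now '.': 24
Total burnt (originally-T cells now '.'): 16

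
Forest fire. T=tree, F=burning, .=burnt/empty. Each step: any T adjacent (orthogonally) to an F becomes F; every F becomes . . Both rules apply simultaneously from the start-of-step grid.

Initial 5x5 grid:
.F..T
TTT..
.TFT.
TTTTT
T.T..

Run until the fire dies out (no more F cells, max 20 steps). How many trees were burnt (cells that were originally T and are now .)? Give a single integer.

Step 1: +5 fires, +2 burnt (F count now 5)
Step 2: +4 fires, +5 burnt (F count now 4)
Step 3: +2 fires, +4 burnt (F count now 2)
Step 4: +1 fires, +2 burnt (F count now 1)
Step 5: +0 fires, +1 burnt (F count now 0)
Fire out after step 5
Initially T: 13, now '.': 24
Total burnt (originally-T cells now '.'): 12

Answer: 12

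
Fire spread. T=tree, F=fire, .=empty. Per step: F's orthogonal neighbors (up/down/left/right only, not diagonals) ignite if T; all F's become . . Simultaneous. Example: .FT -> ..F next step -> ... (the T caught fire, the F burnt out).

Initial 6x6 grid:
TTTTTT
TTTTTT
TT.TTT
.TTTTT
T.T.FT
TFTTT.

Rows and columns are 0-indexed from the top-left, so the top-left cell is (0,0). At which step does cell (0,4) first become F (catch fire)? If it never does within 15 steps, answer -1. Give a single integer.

Step 1: cell (0,4)='T' (+5 fires, +2 burnt)
Step 2: cell (0,4)='T' (+6 fires, +5 burnt)
Step 3: cell (0,4)='T' (+4 fires, +6 burnt)
Step 4: cell (0,4)='F' (+4 fires, +4 burnt)
  -> target ignites at step 4
Step 5: cell (0,4)='.' (+4 fires, +4 burnt)
Step 6: cell (0,4)='.' (+3 fires, +4 burnt)
Step 7: cell (0,4)='.' (+2 fires, +3 burnt)
Step 8: cell (0,4)='.' (+1 fires, +2 burnt)
Step 9: cell (0,4)='.' (+0 fires, +1 burnt)
  fire out at step 9

4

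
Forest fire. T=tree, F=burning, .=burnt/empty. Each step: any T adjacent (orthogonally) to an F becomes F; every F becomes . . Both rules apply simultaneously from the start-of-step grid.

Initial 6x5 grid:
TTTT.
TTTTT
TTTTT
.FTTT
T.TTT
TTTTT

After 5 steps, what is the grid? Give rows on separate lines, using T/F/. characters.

Step 1: 2 trees catch fire, 1 burn out
  TTTT.
  TTTTT
  TFTTT
  ..FTT
  T.TTT
  TTTTT
Step 2: 5 trees catch fire, 2 burn out
  TTTT.
  TFTTT
  F.FTT
  ...FT
  T.FTT
  TTTTT
Step 3: 7 trees catch fire, 5 burn out
  TFTT.
  F.FTT
  ...FT
  ....F
  T..FT
  TTFTT
Step 4: 7 trees catch fire, 7 burn out
  F.FT.
  ...FT
  ....F
  .....
  T...F
  TF.FT
Step 5: 4 trees catch fire, 7 burn out
  ...F.
  ....F
  .....
  .....
  T....
  F...F

...F.
....F
.....
.....
T....
F...F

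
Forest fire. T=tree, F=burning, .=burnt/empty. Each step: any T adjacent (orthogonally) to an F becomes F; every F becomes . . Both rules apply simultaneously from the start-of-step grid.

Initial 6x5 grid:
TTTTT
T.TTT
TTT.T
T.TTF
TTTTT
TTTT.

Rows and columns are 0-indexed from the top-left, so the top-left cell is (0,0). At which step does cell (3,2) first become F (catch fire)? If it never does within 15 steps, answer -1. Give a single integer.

Step 1: cell (3,2)='T' (+3 fires, +1 burnt)
Step 2: cell (3,2)='F' (+3 fires, +3 burnt)
  -> target ignites at step 2
Step 3: cell (3,2)='.' (+5 fires, +3 burnt)
Step 4: cell (3,2)='.' (+5 fires, +5 burnt)
Step 5: cell (3,2)='.' (+4 fires, +5 burnt)
Step 6: cell (3,2)='.' (+4 fires, +4 burnt)
Step 7: cell (3,2)='.' (+1 fires, +4 burnt)
Step 8: cell (3,2)='.' (+0 fires, +1 burnt)
  fire out at step 8

2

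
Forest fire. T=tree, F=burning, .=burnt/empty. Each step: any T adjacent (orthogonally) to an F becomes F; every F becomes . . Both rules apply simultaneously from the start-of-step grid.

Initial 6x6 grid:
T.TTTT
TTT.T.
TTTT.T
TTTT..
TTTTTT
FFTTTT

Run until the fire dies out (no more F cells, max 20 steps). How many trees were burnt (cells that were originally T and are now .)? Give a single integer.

Step 1: +3 fires, +2 burnt (F count now 3)
Step 2: +4 fires, +3 burnt (F count now 4)
Step 3: +5 fires, +4 burnt (F count now 5)
Step 4: +6 fires, +5 burnt (F count now 6)
Step 5: +4 fires, +6 burnt (F count now 4)
Step 6: +1 fires, +4 burnt (F count now 1)
Step 7: +1 fires, +1 burnt (F count now 1)
Step 8: +1 fires, +1 burnt (F count now 1)
Step 9: +2 fires, +1 burnt (F count now 2)
Step 10: +0 fires, +2 burnt (F count now 0)
Fire out after step 10
Initially T: 28, now '.': 35
Total burnt (originally-T cells now '.'): 27

Answer: 27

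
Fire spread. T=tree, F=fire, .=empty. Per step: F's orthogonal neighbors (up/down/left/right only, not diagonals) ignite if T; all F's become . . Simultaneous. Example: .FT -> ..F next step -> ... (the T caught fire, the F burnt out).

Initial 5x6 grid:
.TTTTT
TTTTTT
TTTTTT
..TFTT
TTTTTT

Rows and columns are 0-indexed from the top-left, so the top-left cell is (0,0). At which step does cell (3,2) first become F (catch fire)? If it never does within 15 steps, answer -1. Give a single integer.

Step 1: cell (3,2)='F' (+4 fires, +1 burnt)
  -> target ignites at step 1
Step 2: cell (3,2)='.' (+6 fires, +4 burnt)
Step 3: cell (3,2)='.' (+7 fires, +6 burnt)
Step 4: cell (3,2)='.' (+6 fires, +7 burnt)
Step 5: cell (3,2)='.' (+3 fires, +6 burnt)
Step 6: cell (3,2)='.' (+0 fires, +3 burnt)
  fire out at step 6

1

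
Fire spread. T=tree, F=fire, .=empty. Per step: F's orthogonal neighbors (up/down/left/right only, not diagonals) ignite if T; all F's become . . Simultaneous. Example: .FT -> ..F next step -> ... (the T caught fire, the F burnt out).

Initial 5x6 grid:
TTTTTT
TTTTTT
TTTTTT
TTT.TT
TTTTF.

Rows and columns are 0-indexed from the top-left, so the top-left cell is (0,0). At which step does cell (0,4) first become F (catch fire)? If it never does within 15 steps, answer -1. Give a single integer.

Step 1: cell (0,4)='T' (+2 fires, +1 burnt)
Step 2: cell (0,4)='T' (+3 fires, +2 burnt)
Step 3: cell (0,4)='T' (+5 fires, +3 burnt)
Step 4: cell (0,4)='F' (+6 fires, +5 burnt)
  -> target ignites at step 4
Step 5: cell (0,4)='.' (+5 fires, +6 burnt)
Step 6: cell (0,4)='.' (+3 fires, +5 burnt)
Step 7: cell (0,4)='.' (+2 fires, +3 burnt)
Step 8: cell (0,4)='.' (+1 fires, +2 burnt)
Step 9: cell (0,4)='.' (+0 fires, +1 burnt)
  fire out at step 9

4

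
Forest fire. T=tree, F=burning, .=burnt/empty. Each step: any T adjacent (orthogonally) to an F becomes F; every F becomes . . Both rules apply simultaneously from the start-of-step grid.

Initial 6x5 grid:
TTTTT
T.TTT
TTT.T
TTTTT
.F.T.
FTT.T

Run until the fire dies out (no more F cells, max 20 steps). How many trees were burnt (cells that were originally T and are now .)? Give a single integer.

Step 1: +2 fires, +2 burnt (F count now 2)
Step 2: +4 fires, +2 burnt (F count now 4)
Step 3: +3 fires, +4 burnt (F count now 3)
Step 4: +4 fires, +3 burnt (F count now 4)
Step 5: +4 fires, +4 burnt (F count now 4)
Step 6: +3 fires, +4 burnt (F count now 3)
Step 7: +1 fires, +3 burnt (F count now 1)
Step 8: +0 fires, +1 burnt (F count now 0)
Fire out after step 8
Initially T: 22, now '.': 29
Total burnt (originally-T cells now '.'): 21

Answer: 21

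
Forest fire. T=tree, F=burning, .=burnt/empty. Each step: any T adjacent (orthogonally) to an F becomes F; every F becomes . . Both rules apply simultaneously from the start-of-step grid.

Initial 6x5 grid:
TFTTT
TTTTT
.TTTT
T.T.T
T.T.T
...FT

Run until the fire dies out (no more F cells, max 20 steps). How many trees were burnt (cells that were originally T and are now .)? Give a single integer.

Answer: 18

Derivation:
Step 1: +4 fires, +2 burnt (F count now 4)
Step 2: +5 fires, +4 burnt (F count now 5)
Step 3: +4 fires, +5 burnt (F count now 4)
Step 4: +4 fires, +4 burnt (F count now 4)
Step 5: +1 fires, +4 burnt (F count now 1)
Step 6: +0 fires, +1 burnt (F count now 0)
Fire out after step 6
Initially T: 20, now '.': 28
Total burnt (originally-T cells now '.'): 18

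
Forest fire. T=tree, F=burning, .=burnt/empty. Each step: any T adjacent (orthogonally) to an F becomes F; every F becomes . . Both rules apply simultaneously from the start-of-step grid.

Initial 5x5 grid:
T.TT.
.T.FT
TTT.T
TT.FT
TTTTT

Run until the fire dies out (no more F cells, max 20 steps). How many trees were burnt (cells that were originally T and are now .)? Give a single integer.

Step 1: +4 fires, +2 burnt (F count now 4)
Step 2: +4 fires, +4 burnt (F count now 4)
Step 3: +1 fires, +4 burnt (F count now 1)
Step 4: +2 fires, +1 burnt (F count now 2)
Step 5: +2 fires, +2 burnt (F count now 2)
Step 6: +3 fires, +2 burnt (F count now 3)
Step 7: +0 fires, +3 burnt (F count now 0)
Fire out after step 7
Initially T: 17, now '.': 24
Total burnt (originally-T cells now '.'): 16

Answer: 16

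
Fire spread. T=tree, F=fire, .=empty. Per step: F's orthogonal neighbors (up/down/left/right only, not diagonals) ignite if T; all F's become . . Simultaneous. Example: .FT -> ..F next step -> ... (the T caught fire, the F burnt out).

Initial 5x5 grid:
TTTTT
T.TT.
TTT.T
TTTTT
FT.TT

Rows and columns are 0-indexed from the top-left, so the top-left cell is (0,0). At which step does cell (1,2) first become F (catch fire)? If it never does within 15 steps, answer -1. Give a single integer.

Step 1: cell (1,2)='T' (+2 fires, +1 burnt)
Step 2: cell (1,2)='T' (+2 fires, +2 burnt)
Step 3: cell (1,2)='T' (+3 fires, +2 burnt)
Step 4: cell (1,2)='T' (+3 fires, +3 burnt)
Step 5: cell (1,2)='F' (+4 fires, +3 burnt)
  -> target ignites at step 5
Step 6: cell (1,2)='.' (+4 fires, +4 burnt)
Step 7: cell (1,2)='.' (+1 fires, +4 burnt)
Step 8: cell (1,2)='.' (+1 fires, +1 burnt)
Step 9: cell (1,2)='.' (+0 fires, +1 burnt)
  fire out at step 9

5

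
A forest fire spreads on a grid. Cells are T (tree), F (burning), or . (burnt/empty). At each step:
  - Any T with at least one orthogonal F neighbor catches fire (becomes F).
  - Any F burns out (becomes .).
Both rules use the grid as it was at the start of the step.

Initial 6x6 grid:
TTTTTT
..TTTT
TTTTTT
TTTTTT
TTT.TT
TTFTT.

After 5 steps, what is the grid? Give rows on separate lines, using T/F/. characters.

Step 1: 3 trees catch fire, 1 burn out
  TTTTTT
  ..TTTT
  TTTTTT
  TTTTTT
  TTF.TT
  TF.FT.
Step 2: 4 trees catch fire, 3 burn out
  TTTTTT
  ..TTTT
  TTTTTT
  TTFTTT
  TF..TT
  F...F.
Step 3: 5 trees catch fire, 4 burn out
  TTTTTT
  ..TTTT
  TTFTTT
  TF.FTT
  F...FT
  ......
Step 4: 6 trees catch fire, 5 burn out
  TTTTTT
  ..FTTT
  TF.FTT
  F...FT
  .....F
  ......
Step 5: 5 trees catch fire, 6 burn out
  TTFTTT
  ...FTT
  F...FT
  .....F
  ......
  ......

TTFTTT
...FTT
F...FT
.....F
......
......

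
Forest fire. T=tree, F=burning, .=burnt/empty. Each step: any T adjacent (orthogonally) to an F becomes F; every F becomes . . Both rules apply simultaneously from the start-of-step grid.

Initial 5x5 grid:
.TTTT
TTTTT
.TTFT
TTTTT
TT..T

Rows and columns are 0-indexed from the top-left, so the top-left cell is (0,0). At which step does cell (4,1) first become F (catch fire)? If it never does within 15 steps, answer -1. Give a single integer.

Step 1: cell (4,1)='T' (+4 fires, +1 burnt)
Step 2: cell (4,1)='T' (+6 fires, +4 burnt)
Step 3: cell (4,1)='T' (+5 fires, +6 burnt)
Step 4: cell (4,1)='F' (+4 fires, +5 burnt)
  -> target ignites at step 4
Step 5: cell (4,1)='.' (+1 fires, +4 burnt)
Step 6: cell (4,1)='.' (+0 fires, +1 burnt)
  fire out at step 6

4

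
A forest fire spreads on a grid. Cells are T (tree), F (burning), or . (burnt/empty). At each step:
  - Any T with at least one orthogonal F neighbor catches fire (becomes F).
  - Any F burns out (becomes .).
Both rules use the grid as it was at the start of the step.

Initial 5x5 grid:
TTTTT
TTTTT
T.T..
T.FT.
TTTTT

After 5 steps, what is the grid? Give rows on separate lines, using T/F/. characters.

Step 1: 3 trees catch fire, 1 burn out
  TTTTT
  TTTTT
  T.F..
  T..F.
  TTFTT
Step 2: 3 trees catch fire, 3 burn out
  TTTTT
  TTFTT
  T....
  T....
  TF.FT
Step 3: 5 trees catch fire, 3 burn out
  TTFTT
  TF.FT
  T....
  T....
  F...F
Step 4: 5 trees catch fire, 5 burn out
  TF.FT
  F...F
  T....
  F....
  .....
Step 5: 3 trees catch fire, 5 burn out
  F...F
  .....
  F....
  .....
  .....

F...F
.....
F....
.....
.....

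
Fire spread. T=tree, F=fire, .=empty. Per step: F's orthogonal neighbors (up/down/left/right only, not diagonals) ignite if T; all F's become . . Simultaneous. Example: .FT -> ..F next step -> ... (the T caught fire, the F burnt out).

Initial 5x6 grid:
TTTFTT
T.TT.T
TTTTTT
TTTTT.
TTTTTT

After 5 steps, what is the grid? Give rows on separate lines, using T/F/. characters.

Step 1: 3 trees catch fire, 1 burn out
  TTF.FT
  T.TF.T
  TTTTTT
  TTTTT.
  TTTTTT
Step 2: 4 trees catch fire, 3 burn out
  TF...F
  T.F..T
  TTTFTT
  TTTTT.
  TTTTTT
Step 3: 5 trees catch fire, 4 burn out
  F.....
  T....F
  TTF.FT
  TTTFT.
  TTTTTT
Step 4: 6 trees catch fire, 5 burn out
  ......
  F.....
  TF...F
  TTF.F.
  TTTFTT
Step 5: 4 trees catch fire, 6 burn out
  ......
  ......
  F.....
  TF....
  TTF.FT

......
......
F.....
TF....
TTF.FT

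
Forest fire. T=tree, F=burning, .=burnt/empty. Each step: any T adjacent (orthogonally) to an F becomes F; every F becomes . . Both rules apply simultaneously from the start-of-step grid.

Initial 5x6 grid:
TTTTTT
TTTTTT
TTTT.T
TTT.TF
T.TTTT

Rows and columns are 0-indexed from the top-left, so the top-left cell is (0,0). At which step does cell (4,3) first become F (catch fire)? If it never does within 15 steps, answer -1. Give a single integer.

Step 1: cell (4,3)='T' (+3 fires, +1 burnt)
Step 2: cell (4,3)='T' (+2 fires, +3 burnt)
Step 3: cell (4,3)='F' (+3 fires, +2 burnt)
  -> target ignites at step 3
Step 4: cell (4,3)='.' (+3 fires, +3 burnt)
Step 5: cell (4,3)='.' (+4 fires, +3 burnt)
Step 6: cell (4,3)='.' (+4 fires, +4 burnt)
Step 7: cell (4,3)='.' (+4 fires, +4 burnt)
Step 8: cell (4,3)='.' (+3 fires, +4 burnt)
Step 9: cell (4,3)='.' (+0 fires, +3 burnt)
  fire out at step 9

3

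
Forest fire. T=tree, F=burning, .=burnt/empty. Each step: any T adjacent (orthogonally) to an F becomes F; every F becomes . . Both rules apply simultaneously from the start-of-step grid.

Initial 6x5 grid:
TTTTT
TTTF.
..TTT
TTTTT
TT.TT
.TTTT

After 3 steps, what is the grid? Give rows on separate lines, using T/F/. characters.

Step 1: 3 trees catch fire, 1 burn out
  TTTFT
  TTF..
  ..TFT
  TTTTT
  TT.TT
  .TTTT
Step 2: 6 trees catch fire, 3 burn out
  TTF.F
  TF...
  ..F.F
  TTTFT
  TT.TT
  .TTTT
Step 3: 5 trees catch fire, 6 burn out
  TF...
  F....
  .....
  TTF.F
  TT.FT
  .TTTT

TF...
F....
.....
TTF.F
TT.FT
.TTTT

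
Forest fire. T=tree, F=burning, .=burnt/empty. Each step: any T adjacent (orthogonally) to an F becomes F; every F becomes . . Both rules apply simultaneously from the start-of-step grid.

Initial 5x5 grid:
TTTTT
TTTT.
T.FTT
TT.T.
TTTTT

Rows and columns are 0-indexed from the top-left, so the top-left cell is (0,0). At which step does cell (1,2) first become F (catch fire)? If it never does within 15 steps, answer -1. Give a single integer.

Step 1: cell (1,2)='F' (+2 fires, +1 burnt)
  -> target ignites at step 1
Step 2: cell (1,2)='.' (+5 fires, +2 burnt)
Step 3: cell (1,2)='.' (+4 fires, +5 burnt)
Step 4: cell (1,2)='.' (+5 fires, +4 burnt)
Step 5: cell (1,2)='.' (+2 fires, +5 burnt)
Step 6: cell (1,2)='.' (+2 fires, +2 burnt)
Step 7: cell (1,2)='.' (+0 fires, +2 burnt)
  fire out at step 7

1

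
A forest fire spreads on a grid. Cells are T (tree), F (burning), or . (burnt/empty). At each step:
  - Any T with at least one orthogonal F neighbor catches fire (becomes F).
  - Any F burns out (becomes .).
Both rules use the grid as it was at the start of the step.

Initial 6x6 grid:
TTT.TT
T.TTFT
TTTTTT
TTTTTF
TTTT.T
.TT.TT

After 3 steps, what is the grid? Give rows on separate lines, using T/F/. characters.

Step 1: 7 trees catch fire, 2 burn out
  TTT.FT
  T.TF.F
  TTTTFF
  TTTTF.
  TTTT.F
  .TT.TT
Step 2: 5 trees catch fire, 7 burn out
  TTT..F
  T.F...
  TTTF..
  TTTF..
  TTTT..
  .TT.TF
Step 3: 5 trees catch fire, 5 burn out
  TTF...
  T.....
  TTF...
  TTF...
  TTTF..
  .TT.F.

TTF...
T.....
TTF...
TTF...
TTTF..
.TT.F.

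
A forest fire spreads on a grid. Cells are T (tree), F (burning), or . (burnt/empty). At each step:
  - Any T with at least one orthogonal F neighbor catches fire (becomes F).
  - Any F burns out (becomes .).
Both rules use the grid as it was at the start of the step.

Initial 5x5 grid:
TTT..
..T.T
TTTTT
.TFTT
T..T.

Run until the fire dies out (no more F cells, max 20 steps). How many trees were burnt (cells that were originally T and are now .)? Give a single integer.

Step 1: +3 fires, +1 burnt (F count now 3)
Step 2: +5 fires, +3 burnt (F count now 5)
Step 3: +3 fires, +5 burnt (F count now 3)
Step 4: +2 fires, +3 burnt (F count now 2)
Step 5: +1 fires, +2 burnt (F count now 1)
Step 6: +0 fires, +1 burnt (F count now 0)
Fire out after step 6
Initially T: 15, now '.': 24
Total burnt (originally-T cells now '.'): 14

Answer: 14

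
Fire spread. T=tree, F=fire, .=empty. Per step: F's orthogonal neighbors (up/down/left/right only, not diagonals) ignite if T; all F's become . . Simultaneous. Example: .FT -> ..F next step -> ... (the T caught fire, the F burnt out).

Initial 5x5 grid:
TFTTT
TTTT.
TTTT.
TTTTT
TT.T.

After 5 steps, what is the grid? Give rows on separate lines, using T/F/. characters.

Step 1: 3 trees catch fire, 1 burn out
  F.FTT
  TFTT.
  TTTT.
  TTTTT
  TT.T.
Step 2: 4 trees catch fire, 3 burn out
  ...FT
  F.FT.
  TFTT.
  TTTTT
  TT.T.
Step 3: 5 trees catch fire, 4 burn out
  ....F
  ...F.
  F.FT.
  TFTTT
  TT.T.
Step 4: 4 trees catch fire, 5 burn out
  .....
  .....
  ...F.
  F.FTT
  TF.T.
Step 5: 2 trees catch fire, 4 burn out
  .....
  .....
  .....
  ...FT
  F..T.

.....
.....
.....
...FT
F..T.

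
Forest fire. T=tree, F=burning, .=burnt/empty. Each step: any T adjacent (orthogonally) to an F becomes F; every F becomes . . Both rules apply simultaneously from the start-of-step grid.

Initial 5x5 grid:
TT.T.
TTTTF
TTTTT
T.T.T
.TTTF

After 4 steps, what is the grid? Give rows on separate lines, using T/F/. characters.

Step 1: 4 trees catch fire, 2 burn out
  TT.T.
  TTTF.
  TTTTF
  T.T.F
  .TTF.
Step 2: 4 trees catch fire, 4 burn out
  TT.F.
  TTF..
  TTTF.
  T.T..
  .TF..
Step 3: 4 trees catch fire, 4 burn out
  TT...
  TF...
  TTF..
  T.F..
  .F...
Step 4: 3 trees catch fire, 4 burn out
  TF...
  F....
  TF...
  T....
  .....

TF...
F....
TF...
T....
.....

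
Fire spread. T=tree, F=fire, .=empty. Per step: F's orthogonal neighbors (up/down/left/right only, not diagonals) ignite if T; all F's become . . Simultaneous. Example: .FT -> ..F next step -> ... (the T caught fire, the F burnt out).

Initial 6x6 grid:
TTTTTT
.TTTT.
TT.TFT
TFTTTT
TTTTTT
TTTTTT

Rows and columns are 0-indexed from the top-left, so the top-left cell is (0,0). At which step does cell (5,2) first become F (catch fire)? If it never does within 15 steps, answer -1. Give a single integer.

Step 1: cell (5,2)='T' (+8 fires, +2 burnt)
Step 2: cell (5,2)='T' (+10 fires, +8 burnt)
Step 3: cell (5,2)='F' (+9 fires, +10 burnt)
  -> target ignites at step 3
Step 4: cell (5,2)='.' (+4 fires, +9 burnt)
Step 5: cell (5,2)='.' (+0 fires, +4 burnt)
  fire out at step 5

3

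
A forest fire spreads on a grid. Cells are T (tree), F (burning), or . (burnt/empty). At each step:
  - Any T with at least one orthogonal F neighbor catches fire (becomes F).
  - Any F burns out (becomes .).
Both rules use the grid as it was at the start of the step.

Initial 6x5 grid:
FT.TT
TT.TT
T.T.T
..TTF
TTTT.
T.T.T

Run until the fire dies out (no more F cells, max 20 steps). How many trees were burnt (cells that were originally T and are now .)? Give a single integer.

Step 1: +4 fires, +2 burnt (F count now 4)
Step 2: +5 fires, +4 burnt (F count now 5)
Step 3: +4 fires, +5 burnt (F count now 4)
Step 4: +3 fires, +4 burnt (F count now 3)
Step 5: +1 fires, +3 burnt (F count now 1)
Step 6: +1 fires, +1 burnt (F count now 1)
Step 7: +0 fires, +1 burnt (F count now 0)
Fire out after step 7
Initially T: 19, now '.': 29
Total burnt (originally-T cells now '.'): 18

Answer: 18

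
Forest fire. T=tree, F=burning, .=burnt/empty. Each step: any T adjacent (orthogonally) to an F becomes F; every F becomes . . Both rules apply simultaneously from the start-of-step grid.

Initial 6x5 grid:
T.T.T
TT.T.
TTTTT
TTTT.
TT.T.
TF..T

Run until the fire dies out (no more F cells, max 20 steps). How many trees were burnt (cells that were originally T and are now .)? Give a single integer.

Answer: 17

Derivation:
Step 1: +2 fires, +1 burnt (F count now 2)
Step 2: +2 fires, +2 burnt (F count now 2)
Step 3: +3 fires, +2 burnt (F count now 3)
Step 4: +4 fires, +3 burnt (F count now 4)
Step 5: +3 fires, +4 burnt (F count now 3)
Step 6: +3 fires, +3 burnt (F count now 3)
Step 7: +0 fires, +3 burnt (F count now 0)
Fire out after step 7
Initially T: 20, now '.': 27
Total burnt (originally-T cells now '.'): 17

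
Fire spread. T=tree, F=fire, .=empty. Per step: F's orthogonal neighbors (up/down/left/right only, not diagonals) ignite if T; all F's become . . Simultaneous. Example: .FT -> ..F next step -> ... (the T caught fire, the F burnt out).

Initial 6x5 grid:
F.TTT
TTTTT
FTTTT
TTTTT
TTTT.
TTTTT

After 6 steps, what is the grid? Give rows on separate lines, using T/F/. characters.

Step 1: 3 trees catch fire, 2 burn out
  ..TTT
  FTTTT
  .FTTT
  FTTTT
  TTTT.
  TTTTT
Step 2: 4 trees catch fire, 3 burn out
  ..TTT
  .FTTT
  ..FTT
  .FTTT
  FTTT.
  TTTTT
Step 3: 5 trees catch fire, 4 burn out
  ..TTT
  ..FTT
  ...FT
  ..FTT
  .FTT.
  FTTTT
Step 4: 6 trees catch fire, 5 burn out
  ..FTT
  ...FT
  ....F
  ...FT
  ..FT.
  .FTTT
Step 5: 5 trees catch fire, 6 burn out
  ...FT
  ....F
  .....
  ....F
  ...F.
  ..FTT
Step 6: 2 trees catch fire, 5 burn out
  ....F
  .....
  .....
  .....
  .....
  ...FT

....F
.....
.....
.....
.....
...FT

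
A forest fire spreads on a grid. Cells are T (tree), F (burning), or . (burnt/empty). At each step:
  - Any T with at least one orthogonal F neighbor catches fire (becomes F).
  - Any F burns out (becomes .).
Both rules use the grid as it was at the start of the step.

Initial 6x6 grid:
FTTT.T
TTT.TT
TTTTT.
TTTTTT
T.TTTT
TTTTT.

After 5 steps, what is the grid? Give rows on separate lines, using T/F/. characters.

Step 1: 2 trees catch fire, 1 burn out
  .FTT.T
  FTT.TT
  TTTTT.
  TTTTTT
  T.TTTT
  TTTTT.
Step 2: 3 trees catch fire, 2 burn out
  ..FT.T
  .FT.TT
  FTTTT.
  TTTTTT
  T.TTTT
  TTTTT.
Step 3: 4 trees catch fire, 3 burn out
  ...F.T
  ..F.TT
  .FTTT.
  FTTTTT
  T.TTTT
  TTTTT.
Step 4: 3 trees catch fire, 4 burn out
  .....T
  ....TT
  ..FTT.
  .FTTTT
  F.TTTT
  TTTTT.
Step 5: 3 trees catch fire, 3 burn out
  .....T
  ....TT
  ...FT.
  ..FTTT
  ..TTTT
  FTTTT.

.....T
....TT
...FT.
..FTTT
..TTTT
FTTTT.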